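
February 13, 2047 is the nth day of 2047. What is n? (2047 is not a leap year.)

44

Days in months before February: 31 = 31.
Plus 13 days into February → day 44.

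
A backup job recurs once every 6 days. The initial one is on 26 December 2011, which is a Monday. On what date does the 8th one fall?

The 8th occurrence is 7 intervals after the first: 7 × 6 = 42 days after 26 December 2011.
December has 31 days — 5 days to the end of December leaves 37.
January has 31 days (6 left).
6 days into February → 6 February 2012.

6 February 2012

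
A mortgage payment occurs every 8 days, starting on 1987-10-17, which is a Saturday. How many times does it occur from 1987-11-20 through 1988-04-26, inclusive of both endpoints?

20

Occurrences land 8·i days after 1987-10-17 for i = 0, 1, 2, …
1987-11-20 is 34 days after the start; 34 ÷ 8 = 4 remainder 2; since the remainder is 2, round up to i = 5. First occurrence in the window: #6 on 1987-11-26 (5×8 = 40 days in).
1988-04-26 is 192 days after the start; 192 ÷ 8 = 24 remainder 0. Last occurrence in the window: #25 on 1988-04-26.
Occurrences #6 through #25: 20 in total.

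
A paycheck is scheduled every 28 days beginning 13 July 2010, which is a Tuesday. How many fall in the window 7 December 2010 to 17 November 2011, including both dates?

Occurrences land 28·i days after 13 July 2010 for i = 0, 1, 2, …
7 December 2010 is 147 days after the start; 147 ÷ 28 = 5 remainder 7; since the remainder is 7, round up to i = 6. First occurrence in the window: #7 on 28 December 2010 (6×28 = 168 days in).
17 November 2011 is 492 days after the start; 492 ÷ 28 = 17 remainder 16. Last occurrence in the window: #18 on 1 November 2011.
Occurrences #7 through #18: 12 in total.

12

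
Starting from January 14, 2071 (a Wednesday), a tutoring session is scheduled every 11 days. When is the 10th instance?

The 10th occurrence is 9 intervals after the first: 9 × 11 = 99 days after January 14, 2071.
January has 31 days — 17 days to the end of January leaves 82.
February has 28 days (54 left).
March has 31 days (23 left).
23 days into April → April 23, 2071.

April 23, 2071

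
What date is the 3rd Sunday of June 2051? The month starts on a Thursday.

June 2051 begins on a Thursday, so the first Sunday is June 4 (3 days later).
The 3rd Sunday is 2 weeks later: 4 + 14 = 18.

June 18, 2051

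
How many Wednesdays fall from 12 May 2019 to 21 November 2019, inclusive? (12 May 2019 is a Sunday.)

12 May 2019 is a Sunday; the first Wednesday on or after it is 15 May 2019 (3 days later).
From 15 May 2019 to 21 November 2019: 16 + 30 + 31 + 31 + 30 + 31 + 21 = 190 days (rest of May, June, July, August, September, October, November).
190 ÷ 7 = 27 full weeks with remainder 1, so 27 more Wednesdays after the first → 28.

28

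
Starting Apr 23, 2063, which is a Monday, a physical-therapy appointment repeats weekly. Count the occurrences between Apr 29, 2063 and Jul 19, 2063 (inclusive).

12

Occurrences land 7·i days after Apr 23, 2063 for i = 0, 1, 2, …
Apr 29, 2063 is 6 days after the start; 6 ÷ 7 = 0 remainder 6; since the remainder is 6, round up to i = 1. First occurrence in the window: #2 on Apr 30, 2063 (1×7 = 7 days in).
Jul 19, 2063 is 87 days after the start; 87 ÷ 7 = 12 remainder 3. Last occurrence in the window: #13 on Jul 16, 2063.
Occurrences #2 through #13: 12 in total.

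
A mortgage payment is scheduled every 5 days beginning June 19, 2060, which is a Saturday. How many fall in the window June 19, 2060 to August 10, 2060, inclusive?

11

Occurrences land 5·i days after June 19, 2060 for i = 0, 1, 2, …
The window opens on the start date, so the first occurrence inside is #1 on June 19, 2060.
August 10, 2060 is 52 days after the start; 52 ÷ 5 = 10 remainder 2. Last occurrence in the window: #11 on August 8, 2060.
Occurrences #1 through #11: 11 in total.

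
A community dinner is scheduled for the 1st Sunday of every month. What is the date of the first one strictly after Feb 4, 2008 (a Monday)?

Mar 2, 2008

Feb 2008 starts on a Friday, so its 1st Sunday is Feb 3, 2008 (2 days in).
That is not after Feb 4, 2008, so look at Mar 2008.
Mar 2008 starts on a Saturday, so its 1st Sunday is Mar 2, 2008 (1 day in).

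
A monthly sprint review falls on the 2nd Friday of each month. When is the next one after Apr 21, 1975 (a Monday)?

Apr 1975 starts on a Tuesday; its first Friday is the 4th, so the 2nd Friday is the 11th — Apr 11, 1975.
That is not after Apr 21, 1975, so look at May 1975.
May 1975 starts on a Thursday; its first Friday is the 2nd, so the 2nd Friday is the 9th — May 9, 1975.

May 9, 1975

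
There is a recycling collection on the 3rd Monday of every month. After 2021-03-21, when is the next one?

March 2021 starts on a Monday; its first Monday is the 1st, so the 3rd Monday is the 15th — 2021-03-15.
That is not after 2021-03-21, so look at April 2021.
April 2021 starts on a Thursday; its first Monday is the 5th, so the 3rd Monday is the 19th — 2021-04-19.

2021-04-19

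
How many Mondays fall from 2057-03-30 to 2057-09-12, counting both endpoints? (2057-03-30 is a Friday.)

2057-03-30 is a Friday; the first Monday on or after it is 2057-04-02 (3 days later).
From 2057-04-02 to 2057-09-12: 28 + 31 + 30 + 31 + 31 + 12 = 163 days (rest of April, May, June, July, August, September).
163 ÷ 7 = 23 full weeks with remainder 2, so 23 more Mondays after the first → 24.

24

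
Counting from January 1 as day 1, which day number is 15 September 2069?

Days in months before September: 31 + 28 + 31 + 30 + 31 + 30 + 31 + 31 = 243.
Plus 15 days into September → day 258.

258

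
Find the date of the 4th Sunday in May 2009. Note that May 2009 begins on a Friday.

May 2009 begins on a Friday, so the first Sunday is May 3 (2 days later).
The 4th Sunday is 3 weeks later: 3 + 21 = 24.

May 24, 2009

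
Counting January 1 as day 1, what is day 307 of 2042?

3 November 2042

January has 31 days (307 − 31 = 276 remain).
February has 28 days (276 − 28 = 248 remain).
March has 31 days (248 − 31 = 217 remain).
April has 30 days (217 − 30 = 187 remain).
May has 31 days (187 − 31 = 156 remain).
June has 30 days (156 − 30 = 126 remain).
July has 31 days (126 − 31 = 95 remain).
August has 31 days (95 − 31 = 64 remain).
September has 30 days (64 − 30 = 34 remain).
October has 31 days (34 − 31 = 3 remain).
3 into November → November 3.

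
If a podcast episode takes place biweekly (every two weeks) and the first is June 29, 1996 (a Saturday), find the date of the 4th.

The 4th occurrence is 3 intervals after the first: 3 × 14 = 42 days after June 29, 1996.
June has 30 days — 1 day to the end of June leaves 41.
July has 31 days (10 left).
10 days into August → August 10, 1996.

August 10, 1996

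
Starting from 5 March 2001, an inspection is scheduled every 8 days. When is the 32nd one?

The 32nd occurrence is 31 intervals after the first: 31 × 8 = 248 days after 5 March 2001.
March has 31 days — 26 days to the end of March leaves 222.
April has 30 days (192 left).
May has 31 days (161 left).
June has 30 days (131 left).
July has 31 days (100 left).
August has 31 days (69 left).
September has 30 days (39 left).
October has 31 days (8 left).
8 days into November → 8 November 2001.

8 November 2001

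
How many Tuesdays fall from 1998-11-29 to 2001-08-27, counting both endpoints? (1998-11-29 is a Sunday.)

1998-11-29 is a Sunday; the first Tuesday on or after it is 1998-12-01 (2 days later).
From 1998-12-01 to 2001-08-27: 30 + 365 + 366 + 239 = 1000 days (rest of 1998, 1999, 2000, to 2001-08-27 in 2001).
1000 ÷ 7 = 142 full weeks with remainder 6, so 142 more Tuesdays after the first → 143.

143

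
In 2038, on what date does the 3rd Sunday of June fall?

The first Sunday of June 2038 is June 6.
The 3rd Sunday is 2 weeks later: 6 + 14 = 20.

2038-06-20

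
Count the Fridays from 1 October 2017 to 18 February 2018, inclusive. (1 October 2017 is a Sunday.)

20

1 October 2017 is a Sunday; the first Friday on or after it is 6 October 2017 (5 days later).
From 6 October 2017 to 18 February 2018: 25 + 30 + 31 + 31 + 18 = 135 days (rest of October, November, December, January, February).
135 ÷ 7 = 19 full weeks with remainder 2, so 19 more Fridays after the first → 20.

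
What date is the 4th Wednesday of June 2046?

The first Wednesday of June 2046 is June 6.
The 4th Wednesday is 3 weeks later: 6 + 21 = 27.

2046-06-27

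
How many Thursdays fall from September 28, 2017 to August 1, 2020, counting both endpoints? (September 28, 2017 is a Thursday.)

September 28, 2017 is a Thursday; the first Thursday on or after it is September 28, 2017.
From September 28, 2017 to August 1, 2020: 94 + 365 + 365 + 214 = 1038 days (rest of 2017, 2018, 2019, to August 1, 2020 in 2020).
1038 ÷ 7 = 148 full weeks with remainder 2, so 148 more Thursdays after the first → 149.

149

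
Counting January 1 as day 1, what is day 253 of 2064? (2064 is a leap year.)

January has 31 days (253 − 31 = 222 remain).
February has 29 days (222 − 29 = 193 remain).
March has 31 days (193 − 31 = 162 remain).
April has 30 days (162 − 30 = 132 remain).
May has 31 days (132 − 31 = 101 remain).
June has 30 days (101 − 30 = 71 remain).
July has 31 days (71 − 31 = 40 remain).
August has 31 days (40 − 31 = 9 remain).
9 into September → September 9.

9 September 2064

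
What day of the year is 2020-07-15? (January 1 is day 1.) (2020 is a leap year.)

Days in months before July: 31 + 29 + 31 + 30 + 31 + 30 = 182.
Plus 15 days into July → day 197.

197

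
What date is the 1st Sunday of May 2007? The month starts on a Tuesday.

May 2007 begins on a Tuesday, so the first Sunday is May 6 (5 days later).

May 6, 2007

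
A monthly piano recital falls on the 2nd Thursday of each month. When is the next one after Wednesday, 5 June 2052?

June 2052 starts on a Saturday; its first Thursday is the 6th, so the 2nd Thursday is the 13th — 13 June 2052.
13 June 2052 is after 5 June 2052, so that is the next one.

13 June 2052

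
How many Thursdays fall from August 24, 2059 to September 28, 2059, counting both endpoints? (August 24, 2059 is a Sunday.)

5

August 24, 2059 is a Sunday; the first Thursday on or after it is August 28, 2059 (4 days later).
From August 28, 2059 to September 28, 2059: 3 + 28 = 31 days (rest of August, September).
31 ÷ 7 = 4 full weeks with remainder 3, so 4 more Thursdays after the first → 5.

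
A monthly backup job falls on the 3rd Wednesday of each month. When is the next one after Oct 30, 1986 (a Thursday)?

Oct 1986 starts on a Wednesday; its first Wednesday is the 1st, so the 3rd Wednesday is the 15th — Oct 15, 1986.
That is not after Oct 30, 1986, so look at Nov 1986.
Nov 1986 starts on a Saturday; its first Wednesday is the 5th, so the 3rd Wednesday is the 19th — Nov 19, 1986.

Nov 19, 1986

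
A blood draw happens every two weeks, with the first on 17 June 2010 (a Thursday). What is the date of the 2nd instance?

1 July 2010

The 2nd occurrence is 1 interval after the first: 1 × 14 = 14 days after 17 June 2010.
June has 30 days — 13 days to the end of June leaves 1.
1 day into July → 1 July 2010.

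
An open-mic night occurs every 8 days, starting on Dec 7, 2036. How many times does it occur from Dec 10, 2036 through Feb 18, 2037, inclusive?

9

Occurrences land 8·i days after Dec 7, 2036 for i = 0, 1, 2, …
Dec 10, 2036 is 3 days after the start; 3 ÷ 8 = 0 remainder 3; since the remainder is 3, round up to i = 1. First occurrence in the window: #2 on Dec 15, 2036 (1×8 = 8 days in).
Feb 18, 2037 is 73 days after the start; 73 ÷ 8 = 9 remainder 1. Last occurrence in the window: #10 on Feb 17, 2037.
Occurrences #2 through #10: 9 in total.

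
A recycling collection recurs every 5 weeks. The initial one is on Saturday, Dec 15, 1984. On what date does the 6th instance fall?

Jun 8, 1985

The 6th occurrence is 5 intervals after the first: 5 × 35 = 175 days after Dec 15, 1984.
Dec has 31 days — 16 days to the end of Dec leaves 159.
Jan has 31 days (128 left).
Feb has 28 days (100 left).
Mar has 31 days (69 left).
Apr has 30 days (39 left).
May has 31 days (8 left).
8 days into Jun → Jun 8, 1985.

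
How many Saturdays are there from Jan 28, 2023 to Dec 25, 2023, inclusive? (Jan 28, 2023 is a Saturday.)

Jan 28, 2023 is a Saturday; the first Saturday on or after it is Jan 28, 2023.
From Jan 28, 2023 to Dec 25, 2023: 3 + 28 + 31 + 30 + 31 + 30 + 31 + 31 + 30 + 31 + 30 + 25 = 331 days (rest of Jan, Feb, Mar, Apr, May, Jun, Jul, Aug, Sep, Oct, Nov, Dec).
331 ÷ 7 = 47 full weeks with remainder 2, so 47 more Saturdays after the first → 48.

48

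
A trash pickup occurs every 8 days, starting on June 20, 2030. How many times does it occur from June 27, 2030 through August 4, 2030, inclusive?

5

Occurrences land 8·i days after June 20, 2030 for i = 0, 1, 2, …
June 27, 2030 is 7 days after the start; 7 ÷ 8 = 0 remainder 7; since the remainder is 7, round up to i = 1. First occurrence in the window: #2 on June 28, 2030 (1×8 = 8 days in).
August 4, 2030 is 45 days after the start; 45 ÷ 8 = 5 remainder 5. Last occurrence in the window: #6 on July 30, 2030.
Occurrences #2 through #6: 5 in total.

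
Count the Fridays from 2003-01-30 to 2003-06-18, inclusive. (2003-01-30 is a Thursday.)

2003-01-30 is a Thursday; the first Friday on or after it is 2003-01-31 (1 day later).
From 2003-01-31 to 2003-06-18: 0 + 28 + 31 + 30 + 31 + 18 = 138 days (rest of January, February, March, April, May, June).
138 ÷ 7 = 19 full weeks with remainder 5, so 19 more Fridays after the first → 20.

20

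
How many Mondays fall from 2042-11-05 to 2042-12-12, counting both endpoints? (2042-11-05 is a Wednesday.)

5

2042-11-05 is a Wednesday; the first Monday on or after it is 2042-11-10 (5 days later).
From 2042-11-10 to 2042-12-12: 20 + 12 = 32 days (rest of November, December).
32 ÷ 7 = 4 full weeks with remainder 4, so 4 more Mondays after the first → 5.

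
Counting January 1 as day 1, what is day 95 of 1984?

Jan has 31 days (95 − 31 = 64 remain).
Feb has 29 days (64 − 29 = 35 remain).
Mar has 31 days (35 − 31 = 4 remain).
4 into Apr → Apr 4.

Apr 4, 1984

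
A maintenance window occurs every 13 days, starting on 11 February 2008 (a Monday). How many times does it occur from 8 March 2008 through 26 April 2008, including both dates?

4

Occurrences land 13·i days after 11 February 2008 for i = 0, 1, 2, …
8 March 2008 is 26 days after the start; 26 ÷ 13 = 2 remainder 0. First occurrence in the window: #3 on 8 March 2008 (2×13 = 26 days in).
26 April 2008 is 75 days after the start; 75 ÷ 13 = 5 remainder 10. Last occurrence in the window: #6 on 16 April 2008.
Occurrences #3 through #6: 4 in total.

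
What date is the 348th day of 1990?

Dec 14, 1990

Jan has 31 days (348 − 31 = 317 remain).
Feb has 28 days (317 − 28 = 289 remain).
Mar has 31 days (289 − 31 = 258 remain).
Apr has 30 days (258 − 30 = 228 remain).
May has 31 days (228 − 31 = 197 remain).
Jun has 30 days (197 − 30 = 167 remain).
Jul has 31 days (167 − 31 = 136 remain).
Aug has 31 days (136 − 31 = 105 remain).
Sep has 30 days (105 − 30 = 75 remain).
Oct has 31 days (75 − 31 = 44 remain).
Nov has 30 days (44 − 30 = 14 remain).
14 into Dec → Dec 14.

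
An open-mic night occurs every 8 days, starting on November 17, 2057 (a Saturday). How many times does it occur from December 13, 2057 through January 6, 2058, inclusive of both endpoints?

Occurrences land 8·i days after November 17, 2057 for i = 0, 1, 2, …
December 13, 2057 is 26 days after the start; 26 ÷ 8 = 3 remainder 2; since the remainder is 2, round up to i = 4. First occurrence in the window: #5 on December 19, 2057 (4×8 = 32 days in).
January 6, 2058 is 50 days after the start; 50 ÷ 8 = 6 remainder 2. Last occurrence in the window: #7 on January 4, 2058.
Occurrences #5 through #7: 3 in total.

3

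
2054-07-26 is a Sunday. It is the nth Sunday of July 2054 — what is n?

Day 26 falls in week ⌈26/7⌉ of the month.
Days 1–7 hold the 1st Sunday, 8–14 the 2nd, 15–21 the 3rd, 22–28 the 4th, 29–31 the 5th.
26 is in the range for the 4th.

4th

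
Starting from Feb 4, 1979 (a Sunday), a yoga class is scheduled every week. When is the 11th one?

The 11th occurrence is 10 intervals after the first: 10 × 7 = 70 days after Feb 4, 1979.
Feb has 28 days — 24 days to the end of Feb leaves 46.
Mar has 31 days (15 left).
15 days into Apr → Apr 15, 1979.

Apr 15, 1979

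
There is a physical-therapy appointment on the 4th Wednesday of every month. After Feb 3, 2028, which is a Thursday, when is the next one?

Feb 23, 2028

Feb 2028 starts on a Tuesday; its first Wednesday is the 2nd, so the 4th Wednesday is the 23rd — Feb 23, 2028.
Feb 23, 2028 is after Feb 3, 2028, so that is the next one.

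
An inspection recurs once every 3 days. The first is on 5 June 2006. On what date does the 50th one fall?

The 50th occurrence is 49 intervals after the first: 49 × 3 = 147 days after 5 June 2006.
June has 30 days — 25 days to the end of June leaves 122.
July has 31 days (91 left).
August has 31 days (60 left).
September has 30 days (30 left).
30 days into October → 30 October 2006.

30 October 2006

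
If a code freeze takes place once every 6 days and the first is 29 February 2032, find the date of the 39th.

14 October 2032

The 39th occurrence is 38 intervals after the first: 38 × 6 = 228 days after 29 February 2032.
February has 29 days — 0 days to the end of February leaves 228.
March has 31 days (197 left).
April has 30 days (167 left).
May has 31 days (136 left).
June has 30 days (106 left).
July has 31 days (75 left).
August has 31 days (44 left).
September has 30 days (14 left).
14 days into October → 14 October 2032.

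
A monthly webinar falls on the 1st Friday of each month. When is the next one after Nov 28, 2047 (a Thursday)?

Nov 2047 starts on a Friday, so its 1st Friday is Nov 1, 2047.
That is not after Nov 28, 2047, so look at Dec 2047.
Dec 2047 starts on a Sunday, so its 1st Friday is Dec 6, 2047 (5 days in).

Dec 6, 2047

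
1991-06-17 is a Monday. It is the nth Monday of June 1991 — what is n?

Day 17 falls in week ⌈17/7⌉ of the month.
Days 1–7 hold the 1st Monday, 8–14 the 2nd, 15–21 the 3rd, 22–28 the 4th, 29–31 the 5th.
17 is in the range for the 3rd.

3rd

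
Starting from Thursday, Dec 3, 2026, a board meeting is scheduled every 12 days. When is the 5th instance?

The 5th occurrence is 4 intervals after the first: 4 × 12 = 48 days after Dec 3, 2026.
Dec has 31 days — 28 days to the end of Dec leaves 20.
20 days into Jan → Jan 20, 2027.

Jan 20, 2027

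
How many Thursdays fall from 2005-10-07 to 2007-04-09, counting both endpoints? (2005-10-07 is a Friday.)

2005-10-07 is a Friday; the first Thursday on or after it is 2005-10-13 (6 days later).
From 2005-10-13 to 2007-04-09: 79 + 365 + 99 = 543 days (rest of 2005, 2006, to 2007-04-09 in 2007).
543 ÷ 7 = 77 full weeks with remainder 4, so 77 more Thursdays after the first → 78.

78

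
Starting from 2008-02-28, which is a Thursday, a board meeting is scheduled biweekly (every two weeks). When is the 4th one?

The 4th occurrence is 3 intervals after the first: 3 × 14 = 42 days after 2008-02-28.
February has 29 days — 1 day to the end of February leaves 41.
March has 31 days (10 left).
10 days into April → 2008-04-10.

2008-04-10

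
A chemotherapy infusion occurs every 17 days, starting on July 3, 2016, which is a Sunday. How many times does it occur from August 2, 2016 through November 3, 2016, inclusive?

Occurrences land 17·i days after July 3, 2016 for i = 0, 1, 2, …
August 2, 2016 is 30 days after the start; 30 ÷ 17 = 1 remainder 13; since the remainder is 13, round up to i = 2. First occurrence in the window: #3 on August 6, 2016 (2×17 = 34 days in).
November 3, 2016 is 123 days after the start; 123 ÷ 17 = 7 remainder 4. Last occurrence in the window: #8 on October 30, 2016.
Occurrences #3 through #8: 6 in total.

6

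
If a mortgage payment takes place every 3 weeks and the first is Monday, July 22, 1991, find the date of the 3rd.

September 2, 1991

The 3rd occurrence is 2 intervals after the first: 2 × 21 = 42 days after July 22, 1991.
July has 31 days — 9 days to the end of July leaves 33.
August has 31 days (2 left).
2 days into September → September 2, 1991.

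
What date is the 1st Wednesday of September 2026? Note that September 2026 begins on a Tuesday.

2026-09-02

September 2026 begins on a Tuesday, so the first Wednesday is September 2 (1 day later).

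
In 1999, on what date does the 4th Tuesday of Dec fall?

The first Tuesday of Dec 1999 is Dec 7.
The 4th Tuesday is 3 weeks later: 7 + 21 = 28.

Dec 28, 1999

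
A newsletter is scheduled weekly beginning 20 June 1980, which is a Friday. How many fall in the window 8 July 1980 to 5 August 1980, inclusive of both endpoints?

Occurrences land 7·i days after 20 June 1980 for i = 0, 1, 2, …
8 July 1980 is 18 days after the start; 18 ÷ 7 = 2 remainder 4; since the remainder is 4, round up to i = 3. First occurrence in the window: #4 on 11 July 1980 (3×7 = 21 days in).
5 August 1980 is 46 days after the start; 46 ÷ 7 = 6 remainder 4. Last occurrence in the window: #7 on 1 August 1980.
Occurrences #4 through #7: 4 in total.

4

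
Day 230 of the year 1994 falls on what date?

August 18, 1994

January has 31 days (230 − 31 = 199 remain).
February has 28 days (199 − 28 = 171 remain).
March has 31 days (171 − 31 = 140 remain).
April has 30 days (140 − 30 = 110 remain).
May has 31 days (110 − 31 = 79 remain).
June has 30 days (79 − 30 = 49 remain).
July has 31 days (49 − 31 = 18 remain).
18 into August → August 18.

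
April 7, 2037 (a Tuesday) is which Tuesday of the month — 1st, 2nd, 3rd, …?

Day 7 falls in week ⌈7/7⌉ of the month.
Days 1–7 hold the 1st Tuesday, 8–14 the 2nd, 15–21 the 3rd, 22–28 the 4th, 29–31 the 5th.
7 is in the range for the 1st.

1st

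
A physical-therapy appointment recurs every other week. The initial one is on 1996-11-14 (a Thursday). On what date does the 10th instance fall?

The 10th occurrence is 9 intervals after the first: 9 × 14 = 126 days after 1996-11-14.
November has 30 days — 16 days to the end of November leaves 110.
December has 31 days (79 left).
January has 31 days (48 left).
February has 28 days (20 left).
20 days into March → 1997-03-20.

1997-03-20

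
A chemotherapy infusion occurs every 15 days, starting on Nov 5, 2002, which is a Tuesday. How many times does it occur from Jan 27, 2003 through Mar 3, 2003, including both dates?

2

Occurrences land 15·i days after Nov 5, 2002 for i = 0, 1, 2, …
Jan 27, 2003 is 83 days after the start; 83 ÷ 15 = 5 remainder 8; since the remainder is 8, round up to i = 6. First occurrence in the window: #7 on Feb 3, 2003 (6×15 = 90 days in).
Mar 3, 2003 is 118 days after the start; 118 ÷ 15 = 7 remainder 13. Last occurrence in the window: #8 on Feb 18, 2003.
Occurrences #7 through #8: 2 in total.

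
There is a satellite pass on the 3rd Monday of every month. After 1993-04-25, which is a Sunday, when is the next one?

April 1993 starts on a Thursday; its first Monday is the 5th, so the 3rd Monday is the 19th — 1993-04-19.
That is not after 1993-04-25, so look at May 1993.
May 1993 starts on a Saturday; its first Monday is the 3rd, so the 3rd Monday is the 17th — 1993-05-17.

1993-05-17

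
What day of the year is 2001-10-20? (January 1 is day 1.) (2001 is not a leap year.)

Days in months before October: 31 + 28 + 31 + 30 + 31 + 30 + 31 + 31 + 30 = 273.
Plus 20 days into October → day 293.

293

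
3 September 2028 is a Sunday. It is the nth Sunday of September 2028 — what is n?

Day 3 falls in week ⌈3/7⌉ of the month.
Days 1–7 hold the 1st Sunday, 8–14 the 2nd, 15–21 the 3rd, 22–28 the 4th, 29–31 the 5th.
3 is in the range for the 1st.

1st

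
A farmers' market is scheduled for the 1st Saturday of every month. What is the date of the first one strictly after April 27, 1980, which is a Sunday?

April 1980 starts on a Tuesday, so its 1st Saturday is April 5, 1980 (4 days in).
That is not after April 27, 1980, so look at May 1980.
May 1980 starts on a Thursday, so its 1st Saturday is May 3, 1980 (2 days in).

May 3, 1980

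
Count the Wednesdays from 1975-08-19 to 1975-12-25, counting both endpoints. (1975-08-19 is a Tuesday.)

19

1975-08-19 is a Tuesday; the first Wednesday on or after it is 1975-08-20 (1 day later).
From 1975-08-20 to 1975-12-25: 11 + 30 + 31 + 30 + 25 = 127 days (rest of August, September, October, November, December).
127 ÷ 7 = 18 full weeks with remainder 1, so 18 more Wednesdays after the first → 19.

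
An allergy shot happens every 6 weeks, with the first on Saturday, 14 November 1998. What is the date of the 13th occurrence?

The 13th occurrence is 12 intervals after the first: 12 × 42 = 504 days after 14 November 1998.
November has 30 days — 16 days to the end of November leaves 488.
From end of November to end of 1998 is 31 days (457 left).
1999 has 365 days (92 left).
January has 31 days (61 left).
February has 29 days (32 left).
March has 31 days (1 left).
1 day into April → 1 April 2000.

1 April 2000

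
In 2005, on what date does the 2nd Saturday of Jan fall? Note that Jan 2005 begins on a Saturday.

Jan 8, 2005

Jan 2005 begins on a Saturday, so the first Saturday is Jan 1.
The 2nd Saturday is 1 weeks later: 1 + 7 = 8.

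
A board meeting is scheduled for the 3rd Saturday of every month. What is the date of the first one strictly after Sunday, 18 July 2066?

July 2066 starts on a Thursday; its first Saturday is the 3rd, so the 3rd Saturday is the 17th — 17 July 2066.
That is not after 18 July 2066, so look at August 2066.
August 2066 starts on a Sunday; its first Saturday is the 7th, so the 3rd Saturday is the 21st — 21 August 2066.

21 August 2066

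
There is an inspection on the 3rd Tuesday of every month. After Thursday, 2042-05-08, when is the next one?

May 2042 starts on a Thursday; its first Tuesday is the 6th, so the 3rd Tuesday is the 20th — 2042-05-20.
2042-05-20 is after 2042-05-08, so that is the next one.

2042-05-20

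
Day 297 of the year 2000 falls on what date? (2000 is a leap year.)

January has 31 days (297 − 31 = 266 remain).
February has 29 days (266 − 29 = 237 remain).
March has 31 days (237 − 31 = 206 remain).
April has 30 days (206 − 30 = 176 remain).
May has 31 days (176 − 31 = 145 remain).
June has 30 days (145 − 30 = 115 remain).
July has 31 days (115 − 31 = 84 remain).
August has 31 days (84 − 31 = 53 remain).
September has 30 days (53 − 30 = 23 remain).
23 into October → October 23.

October 23, 2000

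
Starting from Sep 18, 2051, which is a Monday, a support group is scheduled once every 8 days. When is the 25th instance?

The 25th occurrence is 24 intervals after the first: 24 × 8 = 192 days after Sep 18, 2051.
Sep has 30 days — 12 days to the end of Sep leaves 180.
Oct has 31 days (149 left).
Nov has 30 days (119 left).
Dec has 31 days (88 left).
Jan has 31 days (57 left).
Feb has 29 days (28 left).
28 days into Mar → Mar 28, 2052.

Mar 28, 2052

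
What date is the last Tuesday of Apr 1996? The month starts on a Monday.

Apr 1996 begins on a Monday, so the first Tuesday is Apr 2 (1 day later).
Apr 1996 has 30 days. Adding weeks: 2, 9, 16, 23, 30 — the last one ≤ 30 is the 30th.

Apr 30, 1996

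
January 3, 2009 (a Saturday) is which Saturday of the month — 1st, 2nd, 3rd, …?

1st

Day 3 falls in week ⌈3/7⌉ of the month.
Days 1–7 hold the 1st Saturday, 8–14 the 2nd, 15–21 the 3rd, 22–28 the 4th, 29–31 the 5th.
3 is in the range for the 1st.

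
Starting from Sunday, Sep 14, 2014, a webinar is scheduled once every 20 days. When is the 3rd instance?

The 3rd occurrence is 2 intervals after the first: 2 × 20 = 40 days after Sep 14, 2014.
Sep has 30 days — 16 days to the end of Sep leaves 24.
24 days into Oct → Oct 24, 2014.

Oct 24, 2014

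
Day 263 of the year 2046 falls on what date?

Jan has 31 days (263 − 31 = 232 remain).
Feb has 28 days (232 − 28 = 204 remain).
Mar has 31 days (204 − 31 = 173 remain).
Apr has 30 days (173 − 30 = 143 remain).
May has 31 days (143 − 31 = 112 remain).
Jun has 30 days (112 − 30 = 82 remain).
Jul has 31 days (82 − 31 = 51 remain).
Aug has 31 days (51 − 31 = 20 remain).
20 into Sep → Sep 20.

Sep 20, 2046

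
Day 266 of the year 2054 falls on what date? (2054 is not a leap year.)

23 September 2054

January has 31 days (266 − 31 = 235 remain).
February has 28 days (235 − 28 = 207 remain).
March has 31 days (207 − 31 = 176 remain).
April has 30 days (176 − 30 = 146 remain).
May has 31 days (146 − 31 = 115 remain).
June has 30 days (115 − 30 = 85 remain).
July has 31 days (85 − 31 = 54 remain).
August has 31 days (54 − 31 = 23 remain).
23 into September → September 23.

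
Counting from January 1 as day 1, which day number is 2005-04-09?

Days in months before April: 31 + 28 + 31 = 90.
Plus 9 days into April → day 99.

99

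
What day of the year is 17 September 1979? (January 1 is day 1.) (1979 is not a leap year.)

260

Days in months before September: 31 + 28 + 31 + 30 + 31 + 30 + 31 + 31 = 243.
Plus 17 days into September → day 260.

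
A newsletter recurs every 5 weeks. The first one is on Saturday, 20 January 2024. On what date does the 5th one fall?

8 June 2024

The 5th occurrence is 4 intervals after the first: 4 × 35 = 140 days after 20 January 2024.
January has 31 days — 11 days to the end of January leaves 129.
February has 29 days (100 left).
March has 31 days (69 left).
April has 30 days (39 left).
May has 31 days (8 left).
8 days into June → 8 June 2024.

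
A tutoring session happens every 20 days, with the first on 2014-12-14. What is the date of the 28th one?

2016-06-06

The 28th occurrence is 27 intervals after the first: 27 × 20 = 540 days after 2014-12-14.
December has 31 days — 17 days to the end of December leaves 523.
2015 has 365 days (158 left).
January has 31 days (127 left).
February has 29 days (98 left).
March has 31 days (67 left).
April has 30 days (37 left).
May has 31 days (6 left).
6 days into June → 2016-06-06.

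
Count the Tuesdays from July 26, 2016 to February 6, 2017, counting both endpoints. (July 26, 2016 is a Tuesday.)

28

July 26, 2016 is a Tuesday; the first Tuesday on or after it is July 26, 2016.
From July 26, 2016 to February 6, 2017: 5 + 31 + 30 + 31 + 30 + 31 + 31 + 6 = 195 days (rest of July, August, September, October, November, December, January, February).
195 ÷ 7 = 27 full weeks with remainder 6, so 27 more Tuesdays after the first → 28.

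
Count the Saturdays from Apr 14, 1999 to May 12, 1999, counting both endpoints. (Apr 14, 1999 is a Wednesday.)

Apr 14, 1999 is a Wednesday; the first Saturday on or after it is Apr 17, 1999 (3 days later).
From Apr 17, 1999 to May 12, 1999: 13 + 12 = 25 days (rest of Apr, May).
25 ÷ 7 = 3 full weeks with remainder 4, so 3 more Saturdays after the first → 4.

4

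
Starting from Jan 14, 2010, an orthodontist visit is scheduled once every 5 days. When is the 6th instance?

Feb 8, 2010

The 6th occurrence is 5 intervals after the first: 5 × 5 = 25 days after Jan 14, 2010.
Jan has 31 days — 17 days to the end of Jan leaves 8.
8 days into Feb → Feb 8, 2010.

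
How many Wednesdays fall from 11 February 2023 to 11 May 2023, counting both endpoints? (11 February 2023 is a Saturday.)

11 February 2023 is a Saturday; the first Wednesday on or after it is 15 February 2023 (4 days later).
From 15 February 2023 to 11 May 2023: 13 + 31 + 30 + 11 = 85 days (rest of February, March, April, May).
85 ÷ 7 = 12 full weeks with remainder 1, so 12 more Wednesdays after the first → 13.

13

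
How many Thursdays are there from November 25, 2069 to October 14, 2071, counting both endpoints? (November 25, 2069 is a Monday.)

November 25, 2069 is a Monday; the first Thursday on or after it is November 28, 2069 (3 days later).
From November 28, 2069 to October 14, 2071: 33 + 365 + 287 = 685 days (rest of 2069, 2070, to October 14, 2071 in 2071).
685 ÷ 7 = 97 full weeks with remainder 6, so 97 more Thursdays after the first → 98.

98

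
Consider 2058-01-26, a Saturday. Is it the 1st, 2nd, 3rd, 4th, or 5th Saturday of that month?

Day 26 falls in week ⌈26/7⌉ of the month.
Days 1–7 hold the 1st Saturday, 8–14 the 2nd, 15–21 the 3rd, 22–28 the 4th, 29–31 the 5th.
26 is in the range for the 4th.

4th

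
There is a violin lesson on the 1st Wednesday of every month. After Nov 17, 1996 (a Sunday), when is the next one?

Nov 1996 starts on a Friday, so its 1st Wednesday is Nov 6, 1996 (5 days in).
That is not after Nov 17, 1996, so look at Dec 1996.
Dec 1996 starts on a Sunday, so its 1st Wednesday is Dec 4, 1996 (3 days in).

Dec 4, 1996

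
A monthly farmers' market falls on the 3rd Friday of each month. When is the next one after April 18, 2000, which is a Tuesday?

April 21, 2000

April 2000 starts on a Saturday; its first Friday is the 7th, so the 3rd Friday is the 21st — April 21, 2000.
April 21, 2000 is after April 18, 2000, so that is the next one.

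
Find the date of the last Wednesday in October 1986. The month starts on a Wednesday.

October 1986 begins on a Wednesday, so the first Wednesday is October 1.
October 1986 has 31 days. Adding weeks: 1, 8, 15, 22, 29 — the last one ≤ 31 is the 29th.

1986-10-29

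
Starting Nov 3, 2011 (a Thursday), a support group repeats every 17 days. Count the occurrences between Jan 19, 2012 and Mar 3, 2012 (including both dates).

3

Occurrences land 17·i days after Nov 3, 2011 for i = 0, 1, 2, …
Jan 19, 2012 is 77 days after the start; 77 ÷ 17 = 4 remainder 9; since the remainder is 9, round up to i = 5. First occurrence in the window: #6 on Jan 27, 2012 (5×17 = 85 days in).
Mar 3, 2012 is 121 days after the start; 121 ÷ 17 = 7 remainder 2. Last occurrence in the window: #8 on Mar 1, 2012.
Occurrences #6 through #8: 3 in total.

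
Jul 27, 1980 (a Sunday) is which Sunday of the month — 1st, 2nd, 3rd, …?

4th

Day 27 falls in week ⌈27/7⌉ of the month.
Days 1–7 hold the 1st Sunday, 8–14 the 2nd, 15–21 the 3rd, 22–28 the 4th, 29–31 the 5th.
27 is in the range for the 4th.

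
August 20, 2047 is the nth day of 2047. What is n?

Days in months before August: 31 + 28 + 31 + 30 + 31 + 30 + 31 = 212.
Plus 20 days into August → day 232.

232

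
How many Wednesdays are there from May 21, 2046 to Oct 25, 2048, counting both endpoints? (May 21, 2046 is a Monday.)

127

May 21, 2046 is a Monday; the first Wednesday on or after it is May 23, 2046 (2 days later).
From May 23, 2046 to Oct 25, 2048: 222 + 365 + 299 = 886 days (rest of 2046, 2047, to Oct 25, 2048 in 2048).
886 ÷ 7 = 126 full weeks with remainder 4, so 126 more Wednesdays after the first → 127.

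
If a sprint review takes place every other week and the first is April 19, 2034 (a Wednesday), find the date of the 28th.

The 28th occurrence is 27 intervals after the first: 27 × 14 = 378 days after April 19, 2034.
April has 30 days — 11 days to the end of April leaves 367.
May has 31 days (336 left).
June has 30 days (306 left).
July has 31 days (275 left).
August has 31 days (244 left).
September has 30 days (214 left).
October has 31 days (183 left).
November has 30 days (153 left).
December has 31 days (122 left).
January has 31 days (91 left).
February has 28 days (63 left).
March has 31 days (32 left).
April has 30 days (2 left).
2 days into May → May 2, 2035.

May 2, 2035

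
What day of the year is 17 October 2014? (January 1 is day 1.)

Days in months before October: 31 + 28 + 31 + 30 + 31 + 30 + 31 + 31 + 30 = 273.
Plus 17 days into October → day 290.

290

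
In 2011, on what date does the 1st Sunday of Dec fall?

Dec 4, 2011

Dec 2011 begins on a Thursday, so the first Sunday is Dec 4 (3 days later).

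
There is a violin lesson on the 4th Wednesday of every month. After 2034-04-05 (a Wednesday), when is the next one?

2034-04-26

April 2034 starts on a Saturday; its first Wednesday is the 5th, so the 4th Wednesday is the 26th — 2034-04-26.
2034-04-26 is after 2034-04-05, so that is the next one.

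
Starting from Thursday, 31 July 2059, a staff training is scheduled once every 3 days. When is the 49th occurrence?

22 December 2059

The 49th occurrence is 48 intervals after the first: 48 × 3 = 144 days after 31 July 2059.
July has 31 days — 0 days to the end of July leaves 144.
August has 31 days (113 left).
September has 30 days (83 left).
October has 31 days (52 left).
November has 30 days (22 left).
22 days into December → 22 December 2059.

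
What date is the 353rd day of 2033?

December 19, 2033

January has 31 days (353 − 31 = 322 remain).
February has 28 days (322 − 28 = 294 remain).
March has 31 days (294 − 31 = 263 remain).
April has 30 days (263 − 30 = 233 remain).
May has 31 days (233 − 31 = 202 remain).
June has 30 days (202 − 30 = 172 remain).
July has 31 days (172 − 31 = 141 remain).
August has 31 days (141 − 31 = 110 remain).
September has 30 days (110 − 30 = 80 remain).
October has 31 days (80 − 31 = 49 remain).
November has 30 days (49 − 30 = 19 remain).
19 into December → December 19.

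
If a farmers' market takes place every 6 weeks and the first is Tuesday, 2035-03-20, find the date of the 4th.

2035-07-24

The 4th occurrence is 3 intervals after the first: 3 × 42 = 126 days after 2035-03-20.
March has 31 days — 11 days to the end of March leaves 115.
April has 30 days (85 left).
May has 31 days (54 left).
June has 30 days (24 left).
24 days into July → 2035-07-24.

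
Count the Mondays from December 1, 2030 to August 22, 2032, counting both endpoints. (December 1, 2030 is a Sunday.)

90

December 1, 2030 is a Sunday; the first Monday on or after it is December 2, 2030 (1 day later).
From December 2, 2030 to August 22, 2032: 29 + 365 + 235 = 629 days (rest of 2030, 2031, to August 22, 2032 in 2032).
629 ÷ 7 = 89 full weeks with remainder 6, so 89 more Mondays after the first → 90.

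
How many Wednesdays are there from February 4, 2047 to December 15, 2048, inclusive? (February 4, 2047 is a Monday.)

February 4, 2047 is a Monday; the first Wednesday on or after it is February 6, 2047 (2 days later).
From February 6, 2047 to December 15, 2048: 328 + 350 = 678 days (rest of 2047, to December 15, 2048 in 2048).
678 ÷ 7 = 96 full weeks with remainder 6, so 96 more Wednesdays after the first → 97.

97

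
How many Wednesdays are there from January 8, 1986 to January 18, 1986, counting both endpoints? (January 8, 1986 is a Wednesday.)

January 8, 1986 is a Wednesday; the first Wednesday on or after it is January 8, 1986.
From January 8, 1986 to January 18, 1986 is 18 − 8 = 10 days.
10 ÷ 7 = 1 full weeks with remainder 3, so 1 more Wednesdays after the first → 2.

2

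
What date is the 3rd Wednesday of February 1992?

The first Wednesday of February 1992 is February 5.
The 3rd Wednesday is 2 weeks later: 5 + 14 = 19.

19 February 1992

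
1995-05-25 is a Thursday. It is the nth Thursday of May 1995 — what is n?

Day 25 falls in week ⌈25/7⌉ of the month.
Days 1–7 hold the 1st Thursday, 8–14 the 2nd, 15–21 the 3rd, 22–28 the 4th, 29–31 the 5th.
25 is in the range for the 4th.

4th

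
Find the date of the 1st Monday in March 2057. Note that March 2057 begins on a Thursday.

March 2057 begins on a Thursday, so the first Monday is March 5 (4 days later).

5 March 2057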